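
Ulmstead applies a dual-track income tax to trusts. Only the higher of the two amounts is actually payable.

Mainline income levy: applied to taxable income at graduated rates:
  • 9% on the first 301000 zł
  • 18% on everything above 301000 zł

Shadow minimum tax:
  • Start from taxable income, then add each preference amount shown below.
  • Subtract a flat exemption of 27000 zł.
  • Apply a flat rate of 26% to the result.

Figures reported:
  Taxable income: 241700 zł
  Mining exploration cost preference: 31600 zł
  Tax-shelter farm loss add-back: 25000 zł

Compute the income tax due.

Shadow minimum tax:
  Adjusted income: 241700 zł + 31600 zł + 25000 zł = 298300 zł
  Less exemption 27000 zł → base 271300 zł
  271300 zł × 26% = 70538 zł

Mainline income levy:
  241700 zł × 9% = 21753 zł

70538 zł > 21753 zł, so the shadow minimum tax is the binding amount.

70538 zł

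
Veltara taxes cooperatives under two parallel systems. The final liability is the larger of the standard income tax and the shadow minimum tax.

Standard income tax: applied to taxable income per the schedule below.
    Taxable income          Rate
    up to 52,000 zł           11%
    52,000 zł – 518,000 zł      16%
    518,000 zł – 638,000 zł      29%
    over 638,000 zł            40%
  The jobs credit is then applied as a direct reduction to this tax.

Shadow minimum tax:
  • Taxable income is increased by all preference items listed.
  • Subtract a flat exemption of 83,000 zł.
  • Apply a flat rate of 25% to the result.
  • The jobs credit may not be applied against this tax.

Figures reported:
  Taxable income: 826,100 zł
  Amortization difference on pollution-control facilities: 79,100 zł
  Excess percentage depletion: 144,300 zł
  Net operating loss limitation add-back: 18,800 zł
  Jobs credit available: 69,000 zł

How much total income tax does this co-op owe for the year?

Shadow minimum tax:
  Adjusted income: 826,100 zł + 79,100 zł + 144,300 zł + 18,800 zł = 1,068,300 zł
  Less exemption 83,000 zł → base 985,300 zł
  985,300 zł × 25% = 246,325 zł

Standard income tax:
  52,000 zł × 11% = 5,720 zł
  466,000 zł × 16% = 74,560 zł
  120,000 zł × 29% = 34,800 zł
  188,100 zł × 40% = 75,240 zł
  → 190,320 zł
  Less jobs credit 69,000 zł → 121,320 zł

246,325 zł > 121,320 zł, so the shadow minimum tax is the binding amount.

246,325 zł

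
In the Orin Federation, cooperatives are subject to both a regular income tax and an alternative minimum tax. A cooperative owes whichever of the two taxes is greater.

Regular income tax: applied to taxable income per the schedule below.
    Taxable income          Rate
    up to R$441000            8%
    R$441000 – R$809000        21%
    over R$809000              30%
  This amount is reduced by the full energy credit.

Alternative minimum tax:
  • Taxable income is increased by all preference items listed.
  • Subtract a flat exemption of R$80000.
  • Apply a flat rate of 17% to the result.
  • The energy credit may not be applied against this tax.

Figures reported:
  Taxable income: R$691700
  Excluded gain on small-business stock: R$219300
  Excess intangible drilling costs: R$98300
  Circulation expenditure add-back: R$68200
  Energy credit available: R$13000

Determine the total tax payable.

R$169575

Regular income tax:
  R$441000 × 8% = R$35280
  R$250700 × 21% = R$52647
  → R$87927
  Less energy credit R$13000 → R$74927

Alternative minimum tax:
  Adjusted income: R$691700 + R$219300 + R$98300 + R$68200 = R$1077500
  Less exemption R$80000 → base R$997500
  R$997500 × 17% = R$169575

R$169575 > R$74927, so the alternative minimum tax is the binding amount.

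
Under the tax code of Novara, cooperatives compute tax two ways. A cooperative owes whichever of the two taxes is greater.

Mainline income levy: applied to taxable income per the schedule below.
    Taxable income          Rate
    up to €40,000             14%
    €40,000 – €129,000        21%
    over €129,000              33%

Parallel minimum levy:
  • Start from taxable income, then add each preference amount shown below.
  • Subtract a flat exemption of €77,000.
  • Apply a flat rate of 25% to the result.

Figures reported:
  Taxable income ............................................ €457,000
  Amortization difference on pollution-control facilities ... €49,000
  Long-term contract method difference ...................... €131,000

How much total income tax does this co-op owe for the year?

€140,000

Parallel minimum levy:
  Adjusted income: €457,000 + €49,000 + €131,000 = €637,000
  Less exemption €77,000 → base €560,000
  €560,000 × 25% = €140,000

Mainline income levy:
  €40,000 × 14% = €5,600
  €89,000 × 21% = €18,690
  €328,000 × 33% = €108,240
  → €132,530

€140,000 > €132,530, so the parallel minimum levy is the binding amount.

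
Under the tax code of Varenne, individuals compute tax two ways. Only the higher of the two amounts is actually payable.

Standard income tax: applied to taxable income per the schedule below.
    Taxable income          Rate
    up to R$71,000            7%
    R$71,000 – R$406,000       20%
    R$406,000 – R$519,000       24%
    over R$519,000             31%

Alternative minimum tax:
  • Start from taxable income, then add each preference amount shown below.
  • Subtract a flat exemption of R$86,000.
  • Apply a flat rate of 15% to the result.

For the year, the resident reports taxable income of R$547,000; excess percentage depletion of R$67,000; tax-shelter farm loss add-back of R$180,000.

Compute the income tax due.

Alternative minimum tax:
  Adjusted income: R$547,000 + R$67,000 + R$180,000 = R$794,000
  Less exemption R$86,000 → base R$708,000
  R$708,000 × 15% = R$106,200

Standard income tax:
  R$71,000 × 7% = R$4,970
  R$335,000 × 20% = R$67,000
  R$113,000 × 24% = R$27,120
  R$28,000 × 31% = R$8,680
  → R$107,770

R$107,770 > R$106,200, so the standard income tax governs.

R$107,770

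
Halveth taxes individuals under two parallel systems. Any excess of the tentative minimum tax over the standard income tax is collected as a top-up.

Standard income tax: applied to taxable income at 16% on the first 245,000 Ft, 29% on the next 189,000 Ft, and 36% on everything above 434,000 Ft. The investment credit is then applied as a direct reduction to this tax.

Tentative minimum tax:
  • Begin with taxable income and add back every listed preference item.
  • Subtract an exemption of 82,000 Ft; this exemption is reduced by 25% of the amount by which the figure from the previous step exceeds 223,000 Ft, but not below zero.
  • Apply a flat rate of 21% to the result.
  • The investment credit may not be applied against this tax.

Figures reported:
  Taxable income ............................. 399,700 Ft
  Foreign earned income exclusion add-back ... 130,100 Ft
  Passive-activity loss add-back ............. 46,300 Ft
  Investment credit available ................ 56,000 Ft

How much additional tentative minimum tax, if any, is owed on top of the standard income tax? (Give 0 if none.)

Tentative minimum tax:
  Adjusted income: 399,700 Ft + 130,100 Ft + 46,300 Ft = 576,100 Ft
  Exemption: 25% × (576,100 Ft − 223,000 Ft) = 88,275 Ft ≥ 82,000 Ft, so the exemption is fully phased out
  Base: 576,100 Ft − 0 Ft = 576,100 Ft
  576,100 Ft × 21% = 120,981 Ft

Standard income tax:
  245,000 Ft × 16% = 39,200 Ft
  154,700 Ft × 29% = 44,863 Ft
  → 84,063 Ft
  Less investment credit 56,000 Ft → 28,063 Ft

Excess of tentative minimum tax over standard income tax: 120,981 Ft − 28,063 Ft = 92,918 Ft.

92,918 Ft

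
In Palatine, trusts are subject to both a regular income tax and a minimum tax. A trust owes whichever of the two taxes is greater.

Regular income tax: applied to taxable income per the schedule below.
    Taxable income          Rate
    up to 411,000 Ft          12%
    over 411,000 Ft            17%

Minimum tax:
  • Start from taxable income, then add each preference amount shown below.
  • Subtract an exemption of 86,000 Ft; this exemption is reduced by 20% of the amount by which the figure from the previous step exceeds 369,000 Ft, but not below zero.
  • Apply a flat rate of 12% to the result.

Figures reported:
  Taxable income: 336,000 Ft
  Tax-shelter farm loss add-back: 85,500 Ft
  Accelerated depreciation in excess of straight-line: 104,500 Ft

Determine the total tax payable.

Minimum tax:
  Adjusted income: 336,000 Ft + 85,500 Ft + 104,500 Ft = 526,000 Ft
  Exemption: 86,000 Ft − 20% × (526,000 Ft − 369,000 Ft) = 86,000 Ft − 31,400 Ft = 54,600 Ft
  Base: 526,000 Ft − 54,600 Ft = 471,400 Ft
  471,400 Ft × 12% = 56,568 Ft

Regular income tax:
  336,000 Ft × 12% = 40,320 Ft

56,568 Ft > 40,320 Ft, so the minimum tax is the binding amount.

56,568 Ft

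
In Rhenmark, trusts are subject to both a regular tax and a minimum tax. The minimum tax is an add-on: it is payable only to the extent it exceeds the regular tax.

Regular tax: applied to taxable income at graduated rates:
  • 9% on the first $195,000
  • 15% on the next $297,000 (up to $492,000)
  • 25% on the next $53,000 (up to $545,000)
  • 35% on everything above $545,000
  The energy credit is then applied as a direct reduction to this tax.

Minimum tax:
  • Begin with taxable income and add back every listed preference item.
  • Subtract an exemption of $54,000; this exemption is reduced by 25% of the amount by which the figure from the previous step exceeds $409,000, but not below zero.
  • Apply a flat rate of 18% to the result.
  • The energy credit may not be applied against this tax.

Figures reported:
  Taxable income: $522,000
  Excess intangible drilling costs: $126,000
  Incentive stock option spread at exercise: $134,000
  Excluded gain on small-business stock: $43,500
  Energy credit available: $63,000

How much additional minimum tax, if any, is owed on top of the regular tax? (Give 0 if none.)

$141,990

Minimum tax:
  Adjusted income: $522,000 + $126,000 + $134,000 + $43,500 = $825,500
  Exemption: 25% × ($825,500 − $409,000) = $104,125 ≥ $54,000, so the exemption is fully phased out
  Base: $825,500 − $0 = $825,500
  $825,500 × 18% = $148,590

Regular tax:
  $195,000 × 9% = $17,550
  $297,000 × 15% = $44,550
  $30,000 × 25% = $7,500
  → $69,600
  Less energy credit $63,000 → $6,600

Excess of minimum tax over regular tax: $148,590 − $6,600 = $141,990.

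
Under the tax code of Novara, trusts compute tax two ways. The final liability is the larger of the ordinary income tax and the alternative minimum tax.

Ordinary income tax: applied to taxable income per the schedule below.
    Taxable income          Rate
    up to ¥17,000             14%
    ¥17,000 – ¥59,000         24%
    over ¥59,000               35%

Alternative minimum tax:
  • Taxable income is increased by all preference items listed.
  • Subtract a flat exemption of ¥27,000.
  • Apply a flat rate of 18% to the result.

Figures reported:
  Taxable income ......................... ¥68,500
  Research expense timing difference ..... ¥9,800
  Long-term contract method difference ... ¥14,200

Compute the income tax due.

¥15,785

Alternative minimum tax:
  Adjusted income: ¥68,500 + ¥9,800 + ¥14,200 = ¥92,500
  Less exemption ¥27,000 → base ¥65,500
  ¥65,500 × 18% = ¥11,790

Ordinary income tax:
  ¥17,000 × 14% = ¥2,380
  ¥42,000 × 24% = ¥10,080
  ¥9,500 × 35% = ¥3,325
  → ¥15,785

¥15,785 > ¥11,790, so the ordinary income tax governs.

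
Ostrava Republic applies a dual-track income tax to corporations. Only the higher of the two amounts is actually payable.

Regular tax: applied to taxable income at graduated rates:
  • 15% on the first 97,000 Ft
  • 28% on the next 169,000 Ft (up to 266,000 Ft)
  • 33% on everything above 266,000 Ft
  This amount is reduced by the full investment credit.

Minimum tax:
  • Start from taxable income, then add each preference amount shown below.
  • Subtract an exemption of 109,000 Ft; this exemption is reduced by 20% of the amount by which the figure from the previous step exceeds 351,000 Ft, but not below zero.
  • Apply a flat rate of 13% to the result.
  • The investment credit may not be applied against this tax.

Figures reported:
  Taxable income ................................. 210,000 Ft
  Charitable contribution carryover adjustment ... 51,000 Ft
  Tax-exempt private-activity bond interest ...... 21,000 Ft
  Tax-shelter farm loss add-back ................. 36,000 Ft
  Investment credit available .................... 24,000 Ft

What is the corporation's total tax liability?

27,170 Ft

Minimum tax:
  Adjusted income: 210,000 Ft + 51,000 Ft + 21,000 Ft + 36,000 Ft = 318,000 Ft
  Exemption: 318,000 Ft ≤ 351,000 Ft, so full 109,000 Ft applies
  Base: 318,000 Ft − 109,000 Ft = 209,000 Ft
  209,000 Ft × 13% = 27,170 Ft

Regular tax:
  97,000 Ft × 15% = 14,550 Ft
  113,000 Ft × 28% = 31,640 Ft
  → 46,190 Ft
  Less investment credit 24,000 Ft → 22,190 Ft

27,170 Ft > 22,190 Ft, so the minimum tax is the binding amount.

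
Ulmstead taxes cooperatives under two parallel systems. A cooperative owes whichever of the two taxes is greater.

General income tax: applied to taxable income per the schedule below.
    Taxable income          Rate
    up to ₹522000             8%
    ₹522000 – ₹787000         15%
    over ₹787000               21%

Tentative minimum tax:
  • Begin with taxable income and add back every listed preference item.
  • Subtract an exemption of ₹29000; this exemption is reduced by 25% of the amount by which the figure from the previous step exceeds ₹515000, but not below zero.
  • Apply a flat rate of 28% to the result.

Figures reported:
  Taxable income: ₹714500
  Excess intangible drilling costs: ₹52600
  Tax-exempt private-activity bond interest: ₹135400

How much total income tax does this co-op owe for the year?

Tentative minimum tax:
  Adjusted income: ₹714500 + ₹52600 + ₹135400 = ₹902500
  Exemption: 25% × (₹902500 − ₹515000) = ₹96875 ≥ ₹29000, so the exemption is fully phased out
  Base: ₹902500 − ₹0 = ₹902500
  ₹902500 × 28% = ₹252700

General income tax:
  ₹522000 × 8% = ₹41760
  ₹192500 × 15% = ₹28875
  → ₹70635

₹252700 > ₹70635, so the tentative minimum tax is the binding amount.

₹252700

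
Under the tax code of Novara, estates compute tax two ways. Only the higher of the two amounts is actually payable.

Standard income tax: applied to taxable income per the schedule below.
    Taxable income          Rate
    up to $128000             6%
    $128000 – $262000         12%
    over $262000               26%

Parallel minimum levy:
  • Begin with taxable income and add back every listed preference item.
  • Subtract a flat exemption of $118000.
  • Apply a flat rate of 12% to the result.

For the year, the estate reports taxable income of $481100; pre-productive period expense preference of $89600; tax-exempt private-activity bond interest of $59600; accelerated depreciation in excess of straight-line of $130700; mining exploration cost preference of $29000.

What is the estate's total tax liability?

$80726

Standard income tax:
  $128000 × 6% = $7680
  $134000 × 12% = $16080
  $219100 × 26% = $56966
  → $80726

Parallel minimum levy:
  Adjusted income: $481100 + $89600 + $59600 + $130700 + $29000 = $790000
  Less exemption $118000 → base $672000
  $672000 × 12% = $80640

$80726 > $80640, so the standard income tax governs.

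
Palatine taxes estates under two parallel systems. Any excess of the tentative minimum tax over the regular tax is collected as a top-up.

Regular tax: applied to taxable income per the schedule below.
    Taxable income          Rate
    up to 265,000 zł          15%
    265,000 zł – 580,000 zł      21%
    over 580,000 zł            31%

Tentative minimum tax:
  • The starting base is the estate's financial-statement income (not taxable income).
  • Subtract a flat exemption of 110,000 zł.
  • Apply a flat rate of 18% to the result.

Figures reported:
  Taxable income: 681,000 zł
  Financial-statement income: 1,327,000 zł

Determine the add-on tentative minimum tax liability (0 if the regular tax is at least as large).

Tentative minimum tax:
  Base (financial-statement income): 1,327,000 zł
  Less exemption 110,000 zł → base 1,217,000 zł
  1,217,000 zł × 18% = 219,060 zł

Regular tax:
  265,000 zł × 15% = 39,750 zł
  315,000 zł × 21% = 66,150 zł
  101,000 zł × 31% = 31,310 zł
  → 137,210 zł

Excess of tentative minimum tax over regular tax: 219,060 zł − 137,210 zł = 81,850 zł.

81,850 zł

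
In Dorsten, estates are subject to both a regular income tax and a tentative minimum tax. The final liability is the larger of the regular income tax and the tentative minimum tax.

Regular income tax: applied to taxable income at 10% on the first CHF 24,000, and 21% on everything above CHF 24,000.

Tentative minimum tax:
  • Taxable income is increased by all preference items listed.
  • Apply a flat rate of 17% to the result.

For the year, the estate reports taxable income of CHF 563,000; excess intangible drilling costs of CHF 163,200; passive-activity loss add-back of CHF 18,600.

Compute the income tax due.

CHF 126,616

Tentative minimum tax:
  Adjusted income: CHF 563,000 + CHF 163,200 + CHF 18,600 = CHF 744,800
  CHF 744,800 × 17% = CHF 126,616

Regular income tax:
  CHF 24,000 × 10% = CHF 2,400
  CHF 539,000 × 21% = CHF 113,190
  → CHF 115,590

CHF 126,616 > CHF 115,590, so the tentative minimum tax is the binding amount.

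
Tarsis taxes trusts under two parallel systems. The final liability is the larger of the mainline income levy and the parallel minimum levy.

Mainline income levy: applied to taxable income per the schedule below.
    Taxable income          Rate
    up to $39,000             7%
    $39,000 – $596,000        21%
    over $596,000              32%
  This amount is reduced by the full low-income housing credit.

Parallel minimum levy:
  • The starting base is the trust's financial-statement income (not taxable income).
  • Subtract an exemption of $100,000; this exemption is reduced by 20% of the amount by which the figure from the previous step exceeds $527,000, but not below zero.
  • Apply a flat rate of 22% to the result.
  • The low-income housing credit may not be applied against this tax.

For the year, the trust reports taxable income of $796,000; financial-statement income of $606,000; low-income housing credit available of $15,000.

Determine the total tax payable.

Parallel minimum levy:
  Base (financial-statement income): $606,000
  Exemption: $100,000 − 20% × ($606,000 − $527,000) = $100,000 − $15,800 = $84,200
  Base: $606,000 − $84,200 = $521,800
  $521,800 × 22% = $114,796

Mainline income levy:
  $39,000 × 7% = $2,730
  $557,000 × 21% = $116,970
  $200,000 × 32% = $64,000
  → $183,700
  Less low-income housing credit $15,000 → $168,700

$168,700 > $114,796, so the mainline income levy governs.

$168,700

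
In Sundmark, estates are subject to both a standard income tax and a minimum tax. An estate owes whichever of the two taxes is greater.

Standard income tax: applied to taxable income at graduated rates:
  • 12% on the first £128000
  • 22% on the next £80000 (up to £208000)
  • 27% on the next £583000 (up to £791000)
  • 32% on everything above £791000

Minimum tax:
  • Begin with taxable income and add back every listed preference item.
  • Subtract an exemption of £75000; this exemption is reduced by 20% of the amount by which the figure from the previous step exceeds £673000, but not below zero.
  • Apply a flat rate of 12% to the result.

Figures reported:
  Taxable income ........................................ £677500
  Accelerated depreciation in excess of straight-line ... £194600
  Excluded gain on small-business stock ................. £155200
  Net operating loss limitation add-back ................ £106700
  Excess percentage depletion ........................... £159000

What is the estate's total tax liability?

£159725

Standard income tax:
  £128000 × 12% = £15360
  £80000 × 22% = £17600
  £469500 × 27% = £126765
  → £159725

Minimum tax:
  Adjusted income: £677500 + £194600 + £155200 + £106700 + £159000 = £1293000
  Exemption: 20% × (£1293000 − £673000) = £124000 ≥ £75000, so the exemption is fully phased out
  Base: £1293000 − £0 = £1293000
  £1293000 × 12% = £155160

£159725 > £155160, so the standard income tax governs.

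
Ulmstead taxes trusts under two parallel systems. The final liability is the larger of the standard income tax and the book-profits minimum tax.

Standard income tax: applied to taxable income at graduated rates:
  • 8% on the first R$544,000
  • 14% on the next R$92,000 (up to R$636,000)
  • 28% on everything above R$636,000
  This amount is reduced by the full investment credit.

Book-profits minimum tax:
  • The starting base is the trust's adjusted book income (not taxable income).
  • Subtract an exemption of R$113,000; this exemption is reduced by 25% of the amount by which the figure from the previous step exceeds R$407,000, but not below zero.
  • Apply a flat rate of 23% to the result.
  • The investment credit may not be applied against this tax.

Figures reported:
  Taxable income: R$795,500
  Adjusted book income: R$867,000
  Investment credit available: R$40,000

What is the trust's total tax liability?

Book-profits minimum tax:
  Base (adjusted book income): R$867,000
  Exemption: 25% × (R$867,000 − R$407,000) = R$115,000 ≥ R$113,000, so the exemption is fully phased out
  Base: R$867,000 − R$0 = R$867,000
  R$867,000 × 23% = R$199,410

Standard income tax:
  R$544,000 × 8% = R$43,520
  R$92,000 × 14% = R$12,880
  R$159,500 × 28% = R$44,660
  → R$101,060
  Less investment credit R$40,000 → R$61,060

R$199,410 > R$61,060, so the book-profits minimum tax is the binding amount.

R$199,410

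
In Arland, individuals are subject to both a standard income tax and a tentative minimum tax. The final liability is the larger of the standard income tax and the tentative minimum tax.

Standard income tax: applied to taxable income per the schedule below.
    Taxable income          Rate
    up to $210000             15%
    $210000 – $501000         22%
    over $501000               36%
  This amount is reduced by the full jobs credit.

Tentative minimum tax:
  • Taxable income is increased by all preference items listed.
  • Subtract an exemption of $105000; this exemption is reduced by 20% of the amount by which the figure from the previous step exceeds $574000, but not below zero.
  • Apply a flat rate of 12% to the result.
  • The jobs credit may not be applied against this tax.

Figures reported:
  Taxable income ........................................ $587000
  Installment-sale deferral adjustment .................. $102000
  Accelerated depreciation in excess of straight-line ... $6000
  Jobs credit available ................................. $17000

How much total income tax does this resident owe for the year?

$109480

Standard income tax:
  $210000 × 15% = $31500
  $291000 × 22% = $64020
  $86000 × 36% = $30960
  → $126480
  Less jobs credit $17000 → $109480

Tentative minimum tax:
  Adjusted income: $587000 + $102000 + $6000 = $695000
  Exemption: $105000 − 20% × ($695000 − $574000) = $105000 − $24200 = $80800
  Base: $695000 − $80800 = $614200
  $614200 × 12% = $73704

$109480 > $73704, so the standard income tax governs.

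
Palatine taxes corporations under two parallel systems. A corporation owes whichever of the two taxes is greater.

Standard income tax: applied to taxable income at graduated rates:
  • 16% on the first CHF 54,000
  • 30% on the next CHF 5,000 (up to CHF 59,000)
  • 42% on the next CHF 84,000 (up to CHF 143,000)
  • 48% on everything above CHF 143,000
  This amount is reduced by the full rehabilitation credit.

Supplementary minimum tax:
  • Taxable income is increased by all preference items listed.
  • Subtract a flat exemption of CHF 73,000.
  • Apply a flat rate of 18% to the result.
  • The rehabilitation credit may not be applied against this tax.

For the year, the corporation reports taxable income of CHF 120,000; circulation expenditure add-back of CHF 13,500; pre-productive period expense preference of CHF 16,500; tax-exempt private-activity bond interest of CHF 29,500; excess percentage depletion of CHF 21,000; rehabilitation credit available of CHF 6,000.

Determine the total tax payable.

CHF 29,760

Supplementary minimum tax:
  Adjusted income: CHF 120,000 + CHF 13,500 + CHF 16,500 + CHF 29,500 + CHF 21,000 = CHF 200,500
  Less exemption CHF 73,000 → base CHF 127,500
  CHF 127,500 × 18% = CHF 22,950

Standard income tax:
  CHF 54,000 × 16% = CHF 8,640
  CHF 5,000 × 30% = CHF 1,500
  CHF 61,000 × 42% = CHF 25,620
  → CHF 35,760
  Less rehabilitation credit CHF 6,000 → CHF 29,760

CHF 29,760 > CHF 22,950, so the standard income tax governs.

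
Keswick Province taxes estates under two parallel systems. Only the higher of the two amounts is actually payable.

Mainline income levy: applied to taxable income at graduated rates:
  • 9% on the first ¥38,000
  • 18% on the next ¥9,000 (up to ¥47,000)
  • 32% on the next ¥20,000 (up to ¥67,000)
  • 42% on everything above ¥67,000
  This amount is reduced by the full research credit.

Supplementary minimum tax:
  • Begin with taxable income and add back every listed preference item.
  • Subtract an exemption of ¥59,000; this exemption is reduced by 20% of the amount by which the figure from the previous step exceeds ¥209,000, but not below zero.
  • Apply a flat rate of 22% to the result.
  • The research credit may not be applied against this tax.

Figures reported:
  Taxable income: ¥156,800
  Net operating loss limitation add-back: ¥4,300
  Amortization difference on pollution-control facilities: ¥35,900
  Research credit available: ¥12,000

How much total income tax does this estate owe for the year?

¥37,156

Supplementary minimum tax:
  Adjusted income: ¥156,800 + ¥4,300 + ¥35,900 = ¥197,000
  Exemption: ¥197,000 ≤ ¥209,000, so full ¥59,000 applies
  Base: ¥197,000 − ¥59,000 = ¥138,000
  ¥138,000 × 22% = ¥30,360

Mainline income levy:
  ¥38,000 × 9% = ¥3,420
  ¥9,000 × 18% = ¥1,620
  ¥20,000 × 32% = ¥6,400
  ¥89,800 × 42% = ¥37,716
  → ¥49,156
  Less research credit ¥12,000 → ¥37,156

¥37,156 > ¥30,360, so the mainline income levy governs.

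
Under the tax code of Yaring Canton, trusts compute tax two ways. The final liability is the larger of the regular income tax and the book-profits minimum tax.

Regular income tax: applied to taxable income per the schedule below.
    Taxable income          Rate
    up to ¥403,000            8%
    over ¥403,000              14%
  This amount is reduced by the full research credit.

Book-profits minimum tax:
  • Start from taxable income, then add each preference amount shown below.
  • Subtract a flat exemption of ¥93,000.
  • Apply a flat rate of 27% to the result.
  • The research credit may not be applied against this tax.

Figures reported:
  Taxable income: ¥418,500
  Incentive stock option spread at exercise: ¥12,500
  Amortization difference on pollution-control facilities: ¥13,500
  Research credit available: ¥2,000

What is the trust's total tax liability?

Regular income tax:
  ¥403,000 × 8% = ¥32,240
  ¥15,500 × 14% = ¥2,170
  → ¥34,410
  Less research credit ¥2,000 → ¥32,410

Book-profits minimum tax:
  Adjusted income: ¥418,500 + ¥12,500 + ¥13,500 = ¥444,500
  Less exemption ¥93,000 → base ¥351,500
  ¥351,500 × 27% = ¥94,905

¥94,905 > ¥32,410, so the book-profits minimum tax is the binding amount.

¥94,905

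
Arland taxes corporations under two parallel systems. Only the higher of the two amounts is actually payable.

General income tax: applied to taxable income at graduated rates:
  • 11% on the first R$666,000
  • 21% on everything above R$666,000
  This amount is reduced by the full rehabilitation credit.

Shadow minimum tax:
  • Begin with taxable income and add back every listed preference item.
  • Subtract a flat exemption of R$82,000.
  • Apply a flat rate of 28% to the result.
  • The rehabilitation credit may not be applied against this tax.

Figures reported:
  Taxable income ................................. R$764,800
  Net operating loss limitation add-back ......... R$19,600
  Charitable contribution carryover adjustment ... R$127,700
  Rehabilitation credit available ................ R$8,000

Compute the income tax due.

R$232,428

General income tax:
  R$666,000 × 11% = R$73,260
  R$98,800 × 21% = R$20,748
  → R$94,008
  Less rehabilitation credit R$8,000 → R$86,008

Shadow minimum tax:
  Adjusted income: R$764,800 + R$19,600 + R$127,700 = R$912,100
  Less exemption R$82,000 → base R$830,100
  R$830,100 × 28% = R$232,428

R$232,428 > R$86,008, so the shadow minimum tax is the binding amount.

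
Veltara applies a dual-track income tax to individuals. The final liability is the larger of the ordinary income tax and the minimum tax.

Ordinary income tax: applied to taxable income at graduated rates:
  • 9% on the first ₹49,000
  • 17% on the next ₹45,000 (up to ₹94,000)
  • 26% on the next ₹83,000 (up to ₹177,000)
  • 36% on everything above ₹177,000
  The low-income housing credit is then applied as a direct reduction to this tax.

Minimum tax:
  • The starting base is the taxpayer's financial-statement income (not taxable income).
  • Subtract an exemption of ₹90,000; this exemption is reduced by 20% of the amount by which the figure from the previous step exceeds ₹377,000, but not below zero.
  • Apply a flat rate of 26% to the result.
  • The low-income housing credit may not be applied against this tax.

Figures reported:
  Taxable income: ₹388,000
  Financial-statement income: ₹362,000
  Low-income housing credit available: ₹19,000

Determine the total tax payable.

₹90,600

Minimum tax:
  Base (financial-statement income): ₹362,000
  Exemption: ₹362,000 ≤ ₹377,000, so full ₹90,000 applies
  Base: ₹362,000 − ₹90,000 = ₹272,000
  ₹272,000 × 26% = ₹70,720

Ordinary income tax:
  ₹49,000 × 9% = ₹4,410
  ₹45,000 × 17% = ₹7,650
  ₹83,000 × 26% = ₹21,580
  ₹211,000 × 36% = ₹75,960
  → ₹109,600
  Less low-income housing credit ₹19,000 → ₹90,600

₹90,600 > ₹70,720, so the ordinary income tax governs.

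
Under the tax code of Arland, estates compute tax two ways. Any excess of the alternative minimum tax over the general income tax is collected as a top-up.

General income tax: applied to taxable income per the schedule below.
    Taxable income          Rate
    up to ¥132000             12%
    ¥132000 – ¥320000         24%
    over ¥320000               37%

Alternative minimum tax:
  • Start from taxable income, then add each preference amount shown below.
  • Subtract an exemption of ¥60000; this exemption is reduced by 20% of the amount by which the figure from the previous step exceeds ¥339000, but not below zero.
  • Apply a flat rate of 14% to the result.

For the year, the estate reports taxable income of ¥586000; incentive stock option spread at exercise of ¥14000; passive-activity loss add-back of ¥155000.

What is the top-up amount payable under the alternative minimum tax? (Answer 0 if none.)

¥0

General income tax:
  ¥132000 × 12% = ¥15840
  ¥188000 × 24% = ¥45120
  ¥266000 × 37% = ¥98420
  → ¥159380

Alternative minimum tax:
  Adjusted income: ¥586000 + ¥14000 + ¥155000 = ¥755000
  Exemption: 20% × (¥755000 − ¥339000) = ¥83200 ≥ ¥60000, so the exemption is fully phased out
  Base: ¥755000 − ¥0 = ¥755000
  ¥755000 × 14% = ¥105700

¥105700 ≤ ¥159380, so no add-on is due.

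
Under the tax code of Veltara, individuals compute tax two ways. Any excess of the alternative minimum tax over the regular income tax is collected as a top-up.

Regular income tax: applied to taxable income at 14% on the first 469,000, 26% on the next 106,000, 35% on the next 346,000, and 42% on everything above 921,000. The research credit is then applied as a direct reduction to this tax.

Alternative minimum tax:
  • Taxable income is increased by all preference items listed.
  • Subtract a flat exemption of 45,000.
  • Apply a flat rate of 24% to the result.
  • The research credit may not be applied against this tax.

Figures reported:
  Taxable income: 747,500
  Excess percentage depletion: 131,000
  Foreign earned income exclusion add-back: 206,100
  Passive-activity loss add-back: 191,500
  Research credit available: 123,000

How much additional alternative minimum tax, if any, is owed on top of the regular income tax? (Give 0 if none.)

264,869

Alternative minimum tax:
  Adjusted income: 747,500 + 131,000 + 206,100 + 191,500 = 1,276,100
  Less exemption 45,000 → base 1,231,100
  1,231,100 × 24% = 295,464

Regular income tax:
  469,000 × 14% = 65,660
  106,000 × 26% = 27,560
  172,500 × 35% = 60,375
  → 153,595
  Less research credit 123,000 → 30,595

Excess of alternative minimum tax over regular income tax: 295,464 − 30,595 = 264,869.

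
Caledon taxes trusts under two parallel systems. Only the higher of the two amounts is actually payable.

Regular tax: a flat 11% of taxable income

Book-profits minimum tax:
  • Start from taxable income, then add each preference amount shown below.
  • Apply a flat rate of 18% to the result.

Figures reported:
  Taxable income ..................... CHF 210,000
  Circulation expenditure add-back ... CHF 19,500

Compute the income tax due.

Regular tax:
  CHF 210,000 × 11% = CHF 23,100

Book-profits minimum tax:
  Adjusted income: CHF 210,000 + CHF 19,500 = CHF 229,500
  CHF 229,500 × 18% = CHF 41,310

CHF 41,310 > CHF 23,100, so the book-profits minimum tax is the binding amount.

CHF 41,310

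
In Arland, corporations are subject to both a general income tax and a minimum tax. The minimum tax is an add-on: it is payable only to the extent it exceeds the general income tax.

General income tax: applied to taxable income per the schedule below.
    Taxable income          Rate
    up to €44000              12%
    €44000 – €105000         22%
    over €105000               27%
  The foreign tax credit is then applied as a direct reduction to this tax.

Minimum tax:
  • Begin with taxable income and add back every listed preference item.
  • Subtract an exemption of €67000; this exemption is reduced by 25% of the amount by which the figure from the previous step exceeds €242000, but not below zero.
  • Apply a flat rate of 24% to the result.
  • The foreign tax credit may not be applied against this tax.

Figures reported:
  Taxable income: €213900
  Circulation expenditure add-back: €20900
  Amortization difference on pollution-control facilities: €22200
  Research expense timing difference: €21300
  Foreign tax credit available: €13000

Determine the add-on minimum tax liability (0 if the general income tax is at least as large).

€17787

General income tax:
  €44000 × 12% = €5280
  €61000 × 22% = €13420
  €108900 × 27% = €29403
  → €48103
  Less foreign tax credit €13000 → €35103

Minimum tax:
  Adjusted income: €213900 + €20900 + €22200 + €21300 = €278300
  Exemption: €67000 − 25% × (€278300 − €242000) = €67000 − €9075 = €57925
  Base: €278300 − €57925 = €220375
  €220375 × 24% = €52890

Excess of minimum tax over general income tax: €52890 − €35103 = €17787.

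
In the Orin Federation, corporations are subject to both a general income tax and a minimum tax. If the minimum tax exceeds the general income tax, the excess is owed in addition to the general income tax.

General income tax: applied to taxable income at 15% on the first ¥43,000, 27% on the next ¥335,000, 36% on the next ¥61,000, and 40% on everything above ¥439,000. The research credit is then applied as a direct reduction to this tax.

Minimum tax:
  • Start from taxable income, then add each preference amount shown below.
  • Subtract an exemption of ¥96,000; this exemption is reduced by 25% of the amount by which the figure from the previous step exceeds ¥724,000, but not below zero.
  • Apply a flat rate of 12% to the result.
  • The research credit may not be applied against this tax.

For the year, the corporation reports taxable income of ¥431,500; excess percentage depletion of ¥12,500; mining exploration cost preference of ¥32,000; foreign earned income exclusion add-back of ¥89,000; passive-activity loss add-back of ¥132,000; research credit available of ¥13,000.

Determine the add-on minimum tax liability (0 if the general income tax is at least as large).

General income tax:
  ¥43,000 × 15% = ¥6,450
  ¥335,000 × 27% = ¥90,450
  ¥53,500 × 36% = ¥19,260
  → ¥116,160
  Less research credit ¥13,000 → ¥103,160

Minimum tax:
  Adjusted income: ¥431,500 + ¥12,500 + ¥32,000 + ¥89,000 + ¥132,000 = ¥697,000
  Exemption: ¥697,000 ≤ ¥724,000, so full ¥96,000 applies
  Base: ¥697,000 − ¥96,000 = ¥601,000
  ¥601,000 × 12% = ¥72,120

¥72,120 ≤ ¥103,160, so no add-on is due.

¥0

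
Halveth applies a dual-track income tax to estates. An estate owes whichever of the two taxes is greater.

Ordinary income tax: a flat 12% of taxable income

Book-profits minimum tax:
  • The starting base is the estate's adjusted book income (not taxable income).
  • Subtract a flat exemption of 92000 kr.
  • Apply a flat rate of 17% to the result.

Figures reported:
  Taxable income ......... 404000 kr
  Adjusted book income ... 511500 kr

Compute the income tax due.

71315 kr

Ordinary income tax:
  404000 kr × 12% = 48480 kr

Book-profits minimum tax:
  Base (adjusted book income): 511500 kr
  Less exemption 92000 kr → base 419500 kr
  419500 kr × 17% = 71315 kr

71315 kr > 48480 kr, so the book-profits minimum tax is the binding amount.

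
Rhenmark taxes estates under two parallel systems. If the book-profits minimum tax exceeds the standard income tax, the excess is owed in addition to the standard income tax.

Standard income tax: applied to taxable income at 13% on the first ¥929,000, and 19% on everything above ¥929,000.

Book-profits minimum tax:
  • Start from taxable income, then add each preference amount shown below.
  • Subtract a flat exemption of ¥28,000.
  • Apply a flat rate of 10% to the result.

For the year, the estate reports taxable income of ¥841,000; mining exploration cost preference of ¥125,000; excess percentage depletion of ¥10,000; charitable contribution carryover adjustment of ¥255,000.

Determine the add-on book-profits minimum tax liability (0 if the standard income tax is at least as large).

Standard income tax:
  ¥841,000 × 13% = ¥109,330

Book-profits minimum tax:
  Adjusted income: ¥841,000 + ¥125,000 + ¥10,000 + ¥255,000 = ¥1,231,000
  Less exemption ¥28,000 → base ¥1,203,000
  ¥1,203,000 × 10% = ¥120,300

Excess of book-profits minimum tax over standard income tax: ¥120,300 − ¥109,330 = ¥10,970.

¥10,970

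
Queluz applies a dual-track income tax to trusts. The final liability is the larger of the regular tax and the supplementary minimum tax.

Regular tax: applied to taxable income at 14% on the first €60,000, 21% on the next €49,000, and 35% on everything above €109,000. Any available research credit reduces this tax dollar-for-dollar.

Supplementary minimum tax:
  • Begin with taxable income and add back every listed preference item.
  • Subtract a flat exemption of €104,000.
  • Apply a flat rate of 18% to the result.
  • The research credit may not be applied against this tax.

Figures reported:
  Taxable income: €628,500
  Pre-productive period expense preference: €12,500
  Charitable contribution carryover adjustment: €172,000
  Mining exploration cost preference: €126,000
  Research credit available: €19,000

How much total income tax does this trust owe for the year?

Supplementary minimum tax:
  Adjusted income: €628,500 + €12,500 + €172,000 + €126,000 = €939,000
  Less exemption €104,000 → base €835,000
  €835,000 × 18% = €150,300

Regular tax:
  €60,000 × 14% = €8,400
  €49,000 × 21% = €10,290
  €519,500 × 35% = €181,825
  → €200,515
  Less research credit €19,000 → €181,515

€181,515 > €150,300, so the regular tax governs.

€181,515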